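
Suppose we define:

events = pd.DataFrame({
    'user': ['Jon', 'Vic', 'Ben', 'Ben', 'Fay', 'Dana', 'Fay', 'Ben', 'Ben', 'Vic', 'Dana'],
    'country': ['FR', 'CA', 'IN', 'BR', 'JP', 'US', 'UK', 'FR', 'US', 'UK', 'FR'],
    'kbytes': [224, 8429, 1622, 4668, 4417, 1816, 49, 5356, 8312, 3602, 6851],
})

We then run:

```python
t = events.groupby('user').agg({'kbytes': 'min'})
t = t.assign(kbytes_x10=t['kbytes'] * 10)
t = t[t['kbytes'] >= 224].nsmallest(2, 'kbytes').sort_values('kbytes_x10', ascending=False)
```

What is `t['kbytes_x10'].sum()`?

18460

group by user, min of kbytes:
      kbytes
user        
Ben     1622
Dana    1816
Fay       49
Jon      224
Vic     3602
add column kbytes_x10 = t['kbytes'] * 10:
      kbytes  kbytes_x10
user                    
Ben     1622       16220
Dana    1816       18160
Fay       49         490
Jon      224        2240
Vic     3602       36020
filter rows where kbytes >= 224:
      kbytes  kbytes_x10
user                    
Ben     1622       16220
Dana    1816       18160
Jon      224        2240
Vic     3602       36020
take 2 rows with smallest kbytes:
      kbytes  kbytes_x10
user                    
Jon      224        2240
Ben     1622       16220
sort by kbytes_x10 descending:
      kbytes  kbytes_x10
user                    
Ben     1622       16220
Jon      224        2240
Taking the sum of column 'kbytes_x10' gives 18460.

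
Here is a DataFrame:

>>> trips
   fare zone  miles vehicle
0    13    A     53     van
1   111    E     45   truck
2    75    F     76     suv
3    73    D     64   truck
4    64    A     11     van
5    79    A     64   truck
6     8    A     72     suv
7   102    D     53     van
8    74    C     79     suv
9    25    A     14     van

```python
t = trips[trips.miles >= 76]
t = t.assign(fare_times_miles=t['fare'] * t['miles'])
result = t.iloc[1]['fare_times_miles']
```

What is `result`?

5846

filter rows where miles >= 76:
   fare zone  miles vehicle
2    75    F     76     suv
8    74    C     79     suv
add column fare_times_miles = t['fare'] * t['miles']:
   fare zone  miles vehicle  fare_times_miles
2    75    F     76     suv              5700
8    74    C     79     suv              5846
Reading off the value at position 1, column 'fare_times_miles', we get 5846.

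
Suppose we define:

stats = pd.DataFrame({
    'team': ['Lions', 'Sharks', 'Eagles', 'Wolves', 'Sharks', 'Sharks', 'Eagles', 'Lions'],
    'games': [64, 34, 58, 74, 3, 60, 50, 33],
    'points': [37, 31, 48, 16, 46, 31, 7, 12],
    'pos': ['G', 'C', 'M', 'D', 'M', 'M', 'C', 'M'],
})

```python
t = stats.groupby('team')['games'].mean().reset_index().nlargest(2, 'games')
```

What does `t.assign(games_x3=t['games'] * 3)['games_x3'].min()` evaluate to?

162.0

group by team, mean of games:
team
Eagles    54.000000
Lions     48.500000
Sharks    32.333333
Wolves    74.000000
Name: games, dtype: float64
reset_index():
     team      games
0  Eagles  54.000000
1   Lions  48.500000
2  Sharks  32.333333
3  Wolves  74.000000
take 2 rows with largest games:
     team  games
3  Wolves   74.0
0  Eagles   54.0
add column games_x3 = t['games'] * 3:
     team  games  games_x3
3  Wolves   74.0     222.0
0  Eagles   54.0     162.0
Reading off the min of column 'games_x3', we get 162.0.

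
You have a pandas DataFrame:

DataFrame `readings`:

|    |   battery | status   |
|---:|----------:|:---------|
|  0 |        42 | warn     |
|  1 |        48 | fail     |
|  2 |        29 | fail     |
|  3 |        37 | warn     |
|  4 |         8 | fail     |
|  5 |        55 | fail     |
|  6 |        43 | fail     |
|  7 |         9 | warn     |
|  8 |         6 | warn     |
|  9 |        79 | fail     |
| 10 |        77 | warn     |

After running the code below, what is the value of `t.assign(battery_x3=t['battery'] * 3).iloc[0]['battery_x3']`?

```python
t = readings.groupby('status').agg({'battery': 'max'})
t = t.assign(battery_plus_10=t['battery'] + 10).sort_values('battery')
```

group by status, max of battery:
        battery
status         
fail         79
warn         77
add column battery_plus_10 = t['battery'] + 10:
        battery  battery_plus_10
status                          
fail         79               89
warn         77               87
sort by battery:
        battery  battery_plus_10
status                          
warn         77               87
fail         79               89
add column battery_x3 = t['battery'] * 3:
        battery  battery_plus_10  battery_x3
status                                      
warn         77               87         231
fail         79               89         237

231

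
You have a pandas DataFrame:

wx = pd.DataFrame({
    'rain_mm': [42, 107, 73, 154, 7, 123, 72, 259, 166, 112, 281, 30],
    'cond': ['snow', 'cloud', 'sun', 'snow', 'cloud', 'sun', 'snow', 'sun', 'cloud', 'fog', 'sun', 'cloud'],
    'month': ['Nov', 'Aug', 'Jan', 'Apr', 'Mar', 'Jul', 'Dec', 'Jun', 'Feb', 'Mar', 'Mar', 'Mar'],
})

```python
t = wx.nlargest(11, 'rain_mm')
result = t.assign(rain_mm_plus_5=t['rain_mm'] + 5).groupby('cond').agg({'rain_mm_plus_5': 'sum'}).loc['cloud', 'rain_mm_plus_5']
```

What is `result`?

take 11 rows with largest rain_mm:
    rain_mm   cond month
10      281    sun   Mar
7       259    sun   Jun
8       166  cloud   Feb
3       154   snow   Apr
5       123    sun   Jul
9       112    fog   Mar
1       107  cloud   Aug
2        73    sun   Jan
6        72   snow   Dec
0        42   snow   Nov
11       30  cloud   Mar
add column rain_mm_plus_5 = t['rain_mm'] + 5:
    rain_mm   cond month  rain_mm_plus_5
10      281    sun   Mar             286
7       259    sun   Jun             264
8       166  cloud   Feb             171
3       154   snow   Apr             159
5       123    sun   Jul             128
9       112    fog   Mar             117
1       107  cloud   Aug             112
2        73    sun   Jan              78
6        72   snow   Dec              77
0        42   snow   Nov              47
11       30  cloud   Mar              35
group by cond, sum of rain_mm_plus_5:
       rain_mm_plus_5
cond                 
cloud             318
fog               117
snow              283
sun               756
Reading off the value at row 'cloud', column 'rain_mm_plus_5', we get 318.

318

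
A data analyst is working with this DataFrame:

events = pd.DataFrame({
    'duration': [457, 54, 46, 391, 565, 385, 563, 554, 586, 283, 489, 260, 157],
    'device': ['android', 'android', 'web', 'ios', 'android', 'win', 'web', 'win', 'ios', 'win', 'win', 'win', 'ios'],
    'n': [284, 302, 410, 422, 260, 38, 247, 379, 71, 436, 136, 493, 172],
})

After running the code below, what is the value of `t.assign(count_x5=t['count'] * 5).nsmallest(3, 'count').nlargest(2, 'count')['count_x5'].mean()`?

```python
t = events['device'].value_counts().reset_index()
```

value_counts of device:
device
win        5
android    3
ios        3
web        2
Name: count, dtype: int64
reset_index():
    device  count
0      win      5
1  android      3
2      ios      3
3      web      2
add column count_x5 = t['count'] * 5:
    device  count  count_x5
0      win      5        25
1  android      3        15
2      ios      3        15
3      web      2        10
take 3 rows with smallest count:
    device  count  count_x5
3      web      2        10
1  android      3        15
2      ios      3        15
take 2 rows with largest count:
    device  count  count_x5
1  android      3        15
2      ios      3        15
So mean() = 15.0.

15.0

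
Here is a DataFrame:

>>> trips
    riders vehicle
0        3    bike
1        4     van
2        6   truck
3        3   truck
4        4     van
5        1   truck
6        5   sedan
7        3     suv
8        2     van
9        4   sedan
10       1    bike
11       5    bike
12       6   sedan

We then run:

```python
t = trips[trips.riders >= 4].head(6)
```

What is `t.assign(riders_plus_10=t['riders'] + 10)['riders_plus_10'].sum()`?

filter rows where riders >= 4:
    riders vehicle
1        4     van
2        6   truck
4        4     van
6        5   sedan
9        4   sedan
11       5    bike
12       6   sedan
take first 6 rows:
    riders vehicle
1        4     van
2        6   truck
4        4     van
6        5   sedan
9        4   sedan
11       5    bike
add column riders_plus_10 = t['riders'] + 10:
    riders vehicle  riders_plus_10
1        4     van              14
2        6   truck              16
4        4     van              14
6        5   sedan              15
9        4   sedan              14
11       5    bike              15
So sum() = 88.

88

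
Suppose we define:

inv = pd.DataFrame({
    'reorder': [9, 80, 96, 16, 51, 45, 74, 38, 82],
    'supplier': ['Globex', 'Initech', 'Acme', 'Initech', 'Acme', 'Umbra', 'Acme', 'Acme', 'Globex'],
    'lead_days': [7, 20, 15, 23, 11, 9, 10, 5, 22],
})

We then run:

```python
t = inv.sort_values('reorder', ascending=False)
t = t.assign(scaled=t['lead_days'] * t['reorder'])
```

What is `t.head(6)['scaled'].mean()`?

sort by reorder descending:
   reorder supplier  lead_days
2       96     Acme         15
8       82   Globex         22
1       80  Initech         20
6       74     Acme         10
4       51     Acme         11
5       45    Umbra          9
7       38     Acme          5
3       16  Initech         23
0        9   Globex          7
add column scaled = t['lead_days'] * t['reorder']:
   reorder supplier  lead_days  scaled
2       96     Acme         15    1440
8       82   Globex         22    1804
1       80  Initech         20    1600
6       74     Acme         10     740
4       51     Acme         11     561
5       45    Umbra          9     405
7       38     Acme          5     190
3       16  Initech         23     368
0        9   Globex          7      63
take first 6 rows:
   reorder supplier  lead_days  scaled
2       96     Acme         15    1440
8       82   Globex         22    1804
1       80  Initech         20    1600
6       74     Acme         10     740
4       51     Acme         11     561
5       45    Umbra          9     405
Then the mean of column 'scaled': 1091.66666667

1091.66666667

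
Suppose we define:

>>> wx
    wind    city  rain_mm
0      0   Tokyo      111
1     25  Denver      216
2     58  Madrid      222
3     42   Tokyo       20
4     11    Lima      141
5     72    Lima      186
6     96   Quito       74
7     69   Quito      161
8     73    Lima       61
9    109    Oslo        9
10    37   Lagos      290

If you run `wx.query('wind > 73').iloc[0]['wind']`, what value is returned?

filter rows where wind > 73:
   wind   city  rain_mm
6    96  Quito       74
9   109   Oslo        9
So iloc[0]['wind'] = 96.

96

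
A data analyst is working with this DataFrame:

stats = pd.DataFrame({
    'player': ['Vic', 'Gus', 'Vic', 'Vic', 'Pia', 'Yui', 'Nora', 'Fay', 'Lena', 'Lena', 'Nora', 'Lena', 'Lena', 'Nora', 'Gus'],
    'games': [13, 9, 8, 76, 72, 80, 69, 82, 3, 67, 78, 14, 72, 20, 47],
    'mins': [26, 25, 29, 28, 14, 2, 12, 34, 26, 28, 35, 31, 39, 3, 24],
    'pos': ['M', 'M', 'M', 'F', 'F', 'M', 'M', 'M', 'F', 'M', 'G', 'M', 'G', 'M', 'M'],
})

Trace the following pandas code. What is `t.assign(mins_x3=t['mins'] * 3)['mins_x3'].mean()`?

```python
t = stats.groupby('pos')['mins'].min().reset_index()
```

group by pos, min of mins:
pos
F    14
G    35
M     2
Name: mins, dtype: int64
reset_index():
  pos  mins
0   F    14
1   G    35
2   M     2
add column mins_x3 = t['mins'] * 3:
  pos  mins  mins_x3
0   F    14       42
1   G    35      105
2   M     2        6
Taking the mean of column 'mins_x3' gives 51.0.

51.0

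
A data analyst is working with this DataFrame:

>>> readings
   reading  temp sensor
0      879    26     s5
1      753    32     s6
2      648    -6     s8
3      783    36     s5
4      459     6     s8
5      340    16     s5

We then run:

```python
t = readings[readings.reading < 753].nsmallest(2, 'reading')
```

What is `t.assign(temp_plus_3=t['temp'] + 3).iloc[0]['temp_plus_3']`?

filter rows where reading < 753:
   reading  temp sensor
2      648    -6     s8
4      459     6     s8
5      340    16     s5
take 2 rows with smallest reading:
   reading  temp sensor
5      340    16     s5
4      459     6     s8
add column temp_plus_3 = t['temp'] + 3:
   reading  temp sensor  temp_plus_3
5      340    16     s5           19
4      459     6     s8            9
Hence 19.

19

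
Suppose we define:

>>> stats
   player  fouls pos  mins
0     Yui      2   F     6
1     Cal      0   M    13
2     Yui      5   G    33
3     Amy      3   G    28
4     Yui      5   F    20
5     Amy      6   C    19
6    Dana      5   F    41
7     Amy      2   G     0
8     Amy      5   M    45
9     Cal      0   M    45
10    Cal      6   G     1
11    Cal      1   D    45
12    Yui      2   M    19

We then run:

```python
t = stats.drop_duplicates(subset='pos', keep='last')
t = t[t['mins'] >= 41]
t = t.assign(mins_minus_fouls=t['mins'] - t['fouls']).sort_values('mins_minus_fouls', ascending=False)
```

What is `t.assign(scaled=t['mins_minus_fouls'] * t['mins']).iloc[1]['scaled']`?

drop duplicate pos (keep=last):
   player  fouls pos  mins
5     Amy      6   C    19
6    Dana      5   F    41
10    Cal      6   G     1
11    Cal      1   D    45
12    Yui      2   M    19
filter rows where mins >= 41:
   player  fouls pos  mins
6    Dana      5   F    41
11    Cal      1   D    45
add column mins_minus_fouls = t['mins'] - t['fouls']:
   player  fouls pos  mins  mins_minus_fouls
6    Dana      5   F    41                36
11    Cal      1   D    45                44
sort by mins_minus_fouls descending:
   player  fouls pos  mins  mins_minus_fouls
11    Cal      1   D    45                44
6    Dana      5   F    41                36
add column scaled = t['mins_minus_fouls'] * t['mins']:
   player  fouls pos  mins  mins_minus_fouls  scaled
11    Cal      1   D    45                44    1980
6    Dana      5   F    41                36    1476
Finally, value at position 1, column 'scaled' = 1476.

1476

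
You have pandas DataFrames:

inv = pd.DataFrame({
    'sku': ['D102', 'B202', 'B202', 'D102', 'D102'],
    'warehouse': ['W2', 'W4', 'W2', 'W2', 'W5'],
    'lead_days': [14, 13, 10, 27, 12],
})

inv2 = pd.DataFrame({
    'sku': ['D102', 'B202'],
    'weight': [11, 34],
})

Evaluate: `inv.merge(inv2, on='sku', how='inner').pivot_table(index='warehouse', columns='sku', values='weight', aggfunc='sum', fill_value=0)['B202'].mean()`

merge on 'sku' (how='inner') → 5 rows:
    sku warehouse  lead_days  weight
0  D102        W2         14      11
1  B202        W4         13      34
2  B202        W2         10      34
3  D102        W2         27      11
4  D102        W5         12      11
pivot: rows=warehouse, cols=sku, sum(weight):
sku        B202  D102
warehouse            
W2           34    22
W4           34     0
W5            0    11
mean of column 'B202' → 22.6666666667

22.6666666667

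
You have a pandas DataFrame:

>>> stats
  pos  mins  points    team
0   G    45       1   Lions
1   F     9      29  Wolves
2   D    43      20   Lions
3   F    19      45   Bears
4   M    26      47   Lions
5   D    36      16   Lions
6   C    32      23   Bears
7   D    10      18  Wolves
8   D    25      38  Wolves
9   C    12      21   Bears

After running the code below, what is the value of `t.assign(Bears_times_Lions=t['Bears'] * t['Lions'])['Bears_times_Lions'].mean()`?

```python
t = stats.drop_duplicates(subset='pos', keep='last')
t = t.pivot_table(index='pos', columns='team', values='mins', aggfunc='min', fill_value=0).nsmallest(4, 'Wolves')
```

0.0

drop duplicate pos (keep=last):
  pos  mins  points    team
0   G    45       1   Lions
3   F    19      45   Bears
4   M    26      47   Lions
8   D    25      38  Wolves
9   C    12      21   Bears
pivot: rows=pos, cols=team, min(mins):
team  Bears  Lions  Wolves
pos                       
C        12      0       0
D         0      0      25
F        19      0       0
G         0     45       0
M         0     26       0
take 4 rows with smallest Wolves:
team  Bears  Lions  Wolves
pos                       
C        12      0       0
F        19      0       0
G         0     45       0
M         0     26       0
add column Bears_times_Lions = t['Bears'] * t['Lions']:
team  Bears  Lions  Wolves  Bears_times_Lions
pos                                          
C        12      0       0                  0
F        19      0       0                  0
G         0     45       0                  0
M         0     26       0                  0
Taking the mean of column 'Bears_times_Lions' gives 0.0.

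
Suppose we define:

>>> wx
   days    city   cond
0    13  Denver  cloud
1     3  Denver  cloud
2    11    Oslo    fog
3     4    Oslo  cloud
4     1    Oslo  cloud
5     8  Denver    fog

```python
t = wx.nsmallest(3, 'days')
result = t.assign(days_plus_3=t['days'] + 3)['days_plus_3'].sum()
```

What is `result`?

take 3 rows with smallest days:
   days    city   cond
4     1    Oslo  cloud
1     3  Denver  cloud
3     4    Oslo  cloud
add column days_plus_3 = t['days'] + 3:
   days    city   cond  days_plus_3
4     1    Oslo  cloud            4
1     3  Denver  cloud            6
3     4    Oslo  cloud            7
Finally, sum of column 'days_plus_3' = 17.

17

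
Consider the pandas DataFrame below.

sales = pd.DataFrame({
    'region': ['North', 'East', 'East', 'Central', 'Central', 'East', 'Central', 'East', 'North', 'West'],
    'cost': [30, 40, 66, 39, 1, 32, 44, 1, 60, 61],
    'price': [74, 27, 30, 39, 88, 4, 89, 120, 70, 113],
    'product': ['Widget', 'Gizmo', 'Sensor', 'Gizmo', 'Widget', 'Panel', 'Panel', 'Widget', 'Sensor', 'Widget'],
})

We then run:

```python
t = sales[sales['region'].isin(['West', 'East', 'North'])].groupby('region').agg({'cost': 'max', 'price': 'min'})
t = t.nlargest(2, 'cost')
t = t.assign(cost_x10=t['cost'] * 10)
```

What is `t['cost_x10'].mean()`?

635.0

filter rows where region in ['West', 'East', 'North']:
  region  cost  price product
0  North    30     74  Widget
1   East    40     27   Gizmo
2   East    66     30  Sensor
5   East    32      4   Panel
7   East     1    120  Widget
8  North    60     70  Sensor
9   West    61    113  Widget
group by region: max(cost), min(price):
        cost  price
region             
East      66      4
North     60     70
West      61    113
take 2 rows with largest cost:
        cost  price
region             
East      66      4
West      61    113
add column cost_x10 = t['cost'] * 10:
        cost  price  cost_x10
region                       
East      66      4       660
West      61    113       610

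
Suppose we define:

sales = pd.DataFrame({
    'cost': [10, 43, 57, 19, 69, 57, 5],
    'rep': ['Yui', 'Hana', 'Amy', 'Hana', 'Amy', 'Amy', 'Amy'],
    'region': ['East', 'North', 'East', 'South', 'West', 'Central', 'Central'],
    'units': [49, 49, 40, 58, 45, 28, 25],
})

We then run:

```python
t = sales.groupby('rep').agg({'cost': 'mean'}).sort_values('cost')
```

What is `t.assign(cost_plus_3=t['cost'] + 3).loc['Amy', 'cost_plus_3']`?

50.0

group by rep, mean of cost:
      cost
rep       
Amy   47.0
Hana  31.0
Yui   10.0
sort by cost:
      cost
rep       
Yui   10.0
Hana  31.0
Amy   47.0
add column cost_plus_3 = t['cost'] + 3:
      cost  cost_plus_3
rep                    
Yui   10.0         13.0
Hana  31.0         34.0
Amy   47.0         50.0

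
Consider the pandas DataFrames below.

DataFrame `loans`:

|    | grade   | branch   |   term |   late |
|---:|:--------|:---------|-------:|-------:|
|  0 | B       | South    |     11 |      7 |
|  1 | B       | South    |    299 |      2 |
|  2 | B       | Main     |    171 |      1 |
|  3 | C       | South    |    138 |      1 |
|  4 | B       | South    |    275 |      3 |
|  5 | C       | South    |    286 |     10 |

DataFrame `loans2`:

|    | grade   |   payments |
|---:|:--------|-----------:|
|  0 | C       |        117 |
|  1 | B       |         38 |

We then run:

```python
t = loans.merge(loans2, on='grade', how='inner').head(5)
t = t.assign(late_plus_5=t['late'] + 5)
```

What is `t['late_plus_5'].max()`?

12

merge on 'grade' (how='inner') → 6 rows:
  grade branch  term  late  payments
0     B  South    11     7        38
1     B  South   299     2        38
2     B   Main   171     1        38
3     C  South   138     1       117
4     B  South   275     3        38
5     C  South   286    10       117
take first 5 rows:
  grade branch  term  late  payments
0     B  South    11     7        38
1     B  South   299     2        38
2     B   Main   171     1        38
3     C  South   138     1       117
4     B  South   275     3        38
add column late_plus_5 = t['late'] + 5:
  grade branch  term  late  payments  late_plus_5
0     B  South    11     7        38           12
1     B  South   299     2        38            7
2     B   Main   171     1        38            6
3     C  South   138     1       117            6
4     B  South   275     3        38            8
The max of column 'late_plus_5' is 12.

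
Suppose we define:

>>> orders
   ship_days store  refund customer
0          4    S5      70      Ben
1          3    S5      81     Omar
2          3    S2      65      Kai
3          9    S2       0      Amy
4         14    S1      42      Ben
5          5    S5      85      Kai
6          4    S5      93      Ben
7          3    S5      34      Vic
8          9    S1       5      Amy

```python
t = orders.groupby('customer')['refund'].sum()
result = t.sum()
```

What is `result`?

group by customer, sum of refund:
customer
Amy       5
Ben     205
Kai     150
Omar     81
Vic      34
Name: refund, dtype: int64
The sum of the resulting series is 475.

475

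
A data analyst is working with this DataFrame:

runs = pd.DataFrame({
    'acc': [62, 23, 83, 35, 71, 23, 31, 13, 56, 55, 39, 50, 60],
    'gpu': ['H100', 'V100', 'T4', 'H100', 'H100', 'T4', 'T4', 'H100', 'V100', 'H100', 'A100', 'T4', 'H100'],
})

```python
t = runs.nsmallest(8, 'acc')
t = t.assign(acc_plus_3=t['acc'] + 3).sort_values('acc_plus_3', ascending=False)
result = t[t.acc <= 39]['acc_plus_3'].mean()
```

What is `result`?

take 8 rows with smallest acc:
    acc   gpu
7    13  H100
1    23  V100
5    23    T4
6    31    T4
3    35  H100
10   39  A100
11   50    T4
9    55  H100
add column acc_plus_3 = t['acc'] + 3:
    acc   gpu  acc_plus_3
7    13  H100          16
1    23  V100          26
5    23    T4          26
6    31    T4          34
3    35  H100          38
10   39  A100          42
11   50    T4          53
9    55  H100          58
sort by acc_plus_3 descending:
    acc   gpu  acc_plus_3
9    55  H100          58
11   50    T4          53
10   39  A100          42
3    35  H100          38
6    31    T4          34
1    23  V100          26
5    23    T4          26
7    13  H100          16
filter rows where acc <= 39:
    acc   gpu  acc_plus_3
10   39  A100          42
3    35  H100          38
6    31    T4          34
1    23  V100          26
5    23    T4          26
7    13  H100          16
So mean() = 30.3333333333.

30.3333333333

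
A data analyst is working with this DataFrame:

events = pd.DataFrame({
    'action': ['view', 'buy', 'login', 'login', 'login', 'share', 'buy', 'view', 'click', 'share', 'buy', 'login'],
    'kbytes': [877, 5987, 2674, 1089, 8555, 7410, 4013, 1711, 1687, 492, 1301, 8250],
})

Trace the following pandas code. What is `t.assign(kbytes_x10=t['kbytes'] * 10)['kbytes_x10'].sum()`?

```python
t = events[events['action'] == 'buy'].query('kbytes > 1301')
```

filter rows where action == 'buy':
   action  kbytes
1     buy    5987
6     buy    4013
10    buy    1301
filter rows where kbytes > 1301:
  action  kbytes
1    buy    5987
6    buy    4013
add column kbytes_x10 = t['kbytes'] * 10:
  action  kbytes  kbytes_x10
1    buy    5987       59870
6    buy    4013       40130
Finally, sum of column 'kbytes_x10' = 100000.

100000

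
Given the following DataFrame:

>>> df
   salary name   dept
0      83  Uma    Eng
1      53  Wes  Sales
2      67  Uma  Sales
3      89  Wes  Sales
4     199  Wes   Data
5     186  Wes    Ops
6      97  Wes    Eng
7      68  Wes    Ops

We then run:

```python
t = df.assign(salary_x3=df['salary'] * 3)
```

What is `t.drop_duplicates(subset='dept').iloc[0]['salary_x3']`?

249

add column salary_x3 = df['salary'] * 3:
   salary name   dept  salary_x3
0      83  Uma    Eng        249
1      53  Wes  Sales        159
2      67  Uma  Sales        201
3      89  Wes  Sales        267
4     199  Wes   Data        597
5     186  Wes    Ops        558
6      97  Wes    Eng        291
7      68  Wes    Ops        204
drop duplicate dept (keep=first):
   salary name   dept  salary_x3
0      83  Uma    Eng        249
1      53  Wes  Sales        159
4     199  Wes   Data        597
5     186  Wes    Ops        558
So iloc[0]['salary_x3'] = 249.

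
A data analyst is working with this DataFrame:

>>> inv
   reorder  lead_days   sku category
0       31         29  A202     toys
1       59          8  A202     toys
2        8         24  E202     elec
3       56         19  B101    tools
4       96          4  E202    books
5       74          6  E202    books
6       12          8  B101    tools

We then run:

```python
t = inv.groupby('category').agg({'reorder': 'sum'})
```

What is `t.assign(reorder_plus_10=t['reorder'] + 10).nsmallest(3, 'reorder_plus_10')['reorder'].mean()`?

55.3333333333

group by category, sum of reorder:
          reorder
category         
books         170
elec            8
tools          68
toys           90
add column reorder_plus_10 = t['reorder'] + 10:
          reorder  reorder_plus_10
category                          
books         170              180
elec            8               18
tools          68               78
toys           90              100
take 3 rows with smallest reorder_plus_10:
          reorder  reorder_plus_10
category                          
elec            8               18
tools          68               78
toys           90              100
Finally, mean of column 'reorder' = 55.3333333333.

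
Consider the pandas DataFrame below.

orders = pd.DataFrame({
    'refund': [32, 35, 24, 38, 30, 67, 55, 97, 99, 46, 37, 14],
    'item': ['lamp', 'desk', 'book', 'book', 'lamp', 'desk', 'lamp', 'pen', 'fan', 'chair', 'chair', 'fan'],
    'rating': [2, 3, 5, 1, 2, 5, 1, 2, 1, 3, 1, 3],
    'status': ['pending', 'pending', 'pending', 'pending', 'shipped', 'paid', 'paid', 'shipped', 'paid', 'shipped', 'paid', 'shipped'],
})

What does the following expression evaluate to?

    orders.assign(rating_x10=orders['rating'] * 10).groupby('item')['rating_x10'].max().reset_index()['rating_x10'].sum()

add column rating_x10 = orders['rating'] * 10:
    refund   item  rating   status  rating_x10
0       32   lamp       2  pending          20
1       35   desk       3  pending          30
2       24   book       5  pending          50
3       38   book       1  pending          10
4       30   lamp       2  shipped          20
5       67   desk       5     paid          50
6       55   lamp       1     paid          10
7       97    pen       2  shipped          20
8       99    fan       1     paid          10
9       46  chair       3  shipped          30
10      37  chair       1     paid          10
11      14    fan       3  shipped          30
group by item, max of rating_x10:
item
book     50
chair    30
desk     50
fan      30
lamp     20
pen      20
Name: rating_x10, dtype: int64
reset_index():
    item  rating_x10
0   book          50
1  chair          30
2   desk          50
3    fan          30
4   lamp          20
5    pen          20
Finally, sum of column 'rating_x10' = 200.

200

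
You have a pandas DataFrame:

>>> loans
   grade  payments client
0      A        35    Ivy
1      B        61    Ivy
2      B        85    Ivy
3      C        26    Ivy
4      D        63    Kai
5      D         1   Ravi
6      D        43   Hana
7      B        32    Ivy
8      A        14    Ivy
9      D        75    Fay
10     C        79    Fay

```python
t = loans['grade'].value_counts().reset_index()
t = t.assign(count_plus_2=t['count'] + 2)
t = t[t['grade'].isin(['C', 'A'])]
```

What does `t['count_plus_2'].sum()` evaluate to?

value_counts of grade:
grade
D    4
B    3
A    2
C    2
Name: count, dtype: int64
reset_index():
  grade  count
0     D      4
1     B      3
2     A      2
3     C      2
add column count_plus_2 = t['count'] + 2:
  grade  count  count_plus_2
0     D      4             6
1     B      3             5
2     A      2             4
3     C      2             4
filter rows where grade in ['C', 'A']:
  grade  count  count_plus_2
2     A      2             4
3     C      2             4
Then the sum of column 'count_plus_2': 8

8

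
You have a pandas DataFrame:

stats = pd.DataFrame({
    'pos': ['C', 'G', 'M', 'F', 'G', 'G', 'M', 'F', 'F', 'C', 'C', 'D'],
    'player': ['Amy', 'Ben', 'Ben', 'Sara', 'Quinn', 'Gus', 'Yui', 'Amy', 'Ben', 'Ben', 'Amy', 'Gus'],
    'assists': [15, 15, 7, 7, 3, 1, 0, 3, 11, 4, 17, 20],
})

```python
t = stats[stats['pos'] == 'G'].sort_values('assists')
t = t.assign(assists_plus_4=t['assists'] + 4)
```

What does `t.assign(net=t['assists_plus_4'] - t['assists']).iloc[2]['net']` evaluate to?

filter rows where pos == 'G':
  pos player  assists
1   G    Ben       15
4   G  Quinn        3
5   G    Gus        1
sort by assists:
  pos player  assists
5   G    Gus        1
4   G  Quinn        3
1   G    Ben       15
add column assists_plus_4 = t['assists'] + 4:
  pos player  assists  assists_plus_4
5   G    Gus        1               5
4   G  Quinn        3               7
1   G    Ben       15              19
add column net = t['assists_plus_4'] - t['assists']:
  pos player  assists  assists_plus_4  net
5   G    Gus        1               5    4
4   G  Quinn        3               7    4
1   G    Ben       15              19    4

4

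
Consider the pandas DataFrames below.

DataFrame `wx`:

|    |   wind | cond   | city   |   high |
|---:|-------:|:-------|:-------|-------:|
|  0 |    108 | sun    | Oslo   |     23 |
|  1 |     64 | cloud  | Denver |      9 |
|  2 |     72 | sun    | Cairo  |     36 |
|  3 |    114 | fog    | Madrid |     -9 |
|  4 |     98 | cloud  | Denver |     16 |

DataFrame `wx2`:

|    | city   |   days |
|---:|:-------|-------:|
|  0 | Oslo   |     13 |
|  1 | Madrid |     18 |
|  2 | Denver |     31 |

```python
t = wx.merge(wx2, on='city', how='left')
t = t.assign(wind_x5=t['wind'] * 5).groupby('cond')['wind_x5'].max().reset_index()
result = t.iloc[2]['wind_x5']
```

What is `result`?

merge on 'city' (how='left') → 5 rows:
   wind   cond    city  high  days
0   108    sun    Oslo    23  13.0
1    64  cloud  Denver     9  31.0
2    72    sun   Cairo    36   NaN
3   114    fog  Madrid    -9  18.0
4    98  cloud  Denver    16  31.0
add column wind_x5 = t['wind'] * 5:
   wind   cond    city  high  days  wind_x5
0   108    sun    Oslo    23  13.0      540
1    64  cloud  Denver     9  31.0      320
2    72    sun   Cairo    36   NaN      360
3   114    fog  Madrid    -9  18.0      570
4    98  cloud  Denver    16  31.0      490
group by cond, max of wind_x5:
cond
cloud    490
fog      570
sun      540
Name: wind_x5, dtype: int64
reset_index():
    cond  wind_x5
0  cloud      490
1    fog      570
2    sun      540
Taking the value at position 2, column 'wind_x5' gives 540.

540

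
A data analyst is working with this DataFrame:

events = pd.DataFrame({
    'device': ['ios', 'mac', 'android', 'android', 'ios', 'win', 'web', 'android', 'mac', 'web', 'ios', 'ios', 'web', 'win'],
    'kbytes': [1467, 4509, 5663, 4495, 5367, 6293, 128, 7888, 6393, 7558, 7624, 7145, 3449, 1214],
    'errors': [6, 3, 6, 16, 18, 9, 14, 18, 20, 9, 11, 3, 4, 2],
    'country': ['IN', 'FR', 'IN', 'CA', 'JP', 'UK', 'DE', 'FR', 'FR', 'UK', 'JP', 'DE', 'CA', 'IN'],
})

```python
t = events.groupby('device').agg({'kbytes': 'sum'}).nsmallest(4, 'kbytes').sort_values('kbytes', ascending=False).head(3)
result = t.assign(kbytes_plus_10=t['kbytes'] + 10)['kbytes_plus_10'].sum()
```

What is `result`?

group by device, sum of kbytes:
         kbytes
device         
android   18046
ios       21603
mac       10902
web       11135
win        7507
take 4 rows with smallest kbytes:
         kbytes
device         
win        7507
mac       10902
web       11135
android   18046
sort by kbytes descending:
         kbytes
device         
android   18046
web       11135
mac       10902
win        7507
take first 3 rows:
         kbytes
device         
android   18046
web       11135
mac       10902
add column kbytes_plus_10 = t['kbytes'] + 10:
         kbytes  kbytes_plus_10
device                         
android   18046           18056
web       11135           11145
mac       10902           10912

40113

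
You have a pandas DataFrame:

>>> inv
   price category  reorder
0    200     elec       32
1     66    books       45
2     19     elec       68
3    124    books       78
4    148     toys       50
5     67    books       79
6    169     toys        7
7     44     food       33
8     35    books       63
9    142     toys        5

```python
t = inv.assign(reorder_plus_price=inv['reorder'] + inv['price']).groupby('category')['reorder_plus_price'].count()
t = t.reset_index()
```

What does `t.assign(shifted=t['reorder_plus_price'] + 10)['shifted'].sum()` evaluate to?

50

add column reorder_plus_price = inv['reorder'] + inv['price']:
   price category  reorder  reorder_plus_price
0    200     elec       32                 232
1     66    books       45                 111
2     19     elec       68                  87
3    124    books       78                 202
4    148     toys       50                 198
5     67    books       79                 146
6    169     toys        7                 176
7     44     food       33                  77
8     35    books       63                  98
9    142     toys        5                 147
group by category, count of reorder_plus_price:
category
books    4
elec     2
food     1
toys     3
Name: reorder_plus_price, dtype: int64
reset_index():
  category  reorder_plus_price
0    books                   4
1     elec                   2
2     food                   1
3     toys                   3
add column shifted = t['reorder_plus_price'] + 10:
  category  reorder_plus_price  shifted
0    books                   4       14
1     elec                   2       12
2     food                   1       11
3     toys                   3       13
Reading off the sum of column 'shifted', we get 50.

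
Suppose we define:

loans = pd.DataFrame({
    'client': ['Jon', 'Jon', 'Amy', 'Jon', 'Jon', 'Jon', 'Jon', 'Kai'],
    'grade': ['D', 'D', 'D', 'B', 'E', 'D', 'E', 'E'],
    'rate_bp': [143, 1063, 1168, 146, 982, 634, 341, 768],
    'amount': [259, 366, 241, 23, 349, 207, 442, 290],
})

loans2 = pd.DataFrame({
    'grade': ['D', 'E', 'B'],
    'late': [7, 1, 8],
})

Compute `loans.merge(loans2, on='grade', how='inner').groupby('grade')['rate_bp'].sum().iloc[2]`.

merge on 'grade' (how='inner') → 8 rows:
  client grade  rate_bp  amount  late
0    Jon     D      143     259     7
1    Jon     D     1063     366     7
2    Amy     D     1168     241     7
3    Jon     B      146      23     8
4    Jon     E      982     349     1
5    Jon     D      634     207     7
6    Jon     E      341     442     1
7    Kai     E      768     290     1
group by grade, sum of rate_bp:
grade
B     146
D    3008
E    2091
Name: rate_bp, dtype: int64

2091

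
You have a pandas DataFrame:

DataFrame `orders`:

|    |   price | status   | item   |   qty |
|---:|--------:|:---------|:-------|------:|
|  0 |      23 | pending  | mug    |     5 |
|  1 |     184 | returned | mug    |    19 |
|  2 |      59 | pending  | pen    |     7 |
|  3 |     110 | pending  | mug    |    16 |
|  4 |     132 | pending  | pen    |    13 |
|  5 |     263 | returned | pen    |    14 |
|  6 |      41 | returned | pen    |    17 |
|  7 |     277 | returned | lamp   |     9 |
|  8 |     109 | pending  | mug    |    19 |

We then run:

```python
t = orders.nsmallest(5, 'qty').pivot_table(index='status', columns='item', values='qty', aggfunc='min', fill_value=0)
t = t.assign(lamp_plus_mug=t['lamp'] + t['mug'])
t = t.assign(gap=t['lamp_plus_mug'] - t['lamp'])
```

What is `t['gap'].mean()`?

take 5 rows with smallest qty:
   price    status  item  qty
0     23   pending   mug    5
2     59   pending   pen    7
7    277  returned  lamp    9
4    132   pending   pen   13
5    263  returned   pen   14
pivot: rows=status, cols=item, min(qty):
item      lamp  mug  pen
status                  
pending      0    5    7
returned     9    0   14
add column lamp_plus_mug = t['lamp'] + t['mug']:
item      lamp  mug  pen  lamp_plus_mug
status                                 
pending      0    5    7              5
returned     9    0   14              9
add column gap = t['lamp_plus_mug'] - t['lamp']:
item      lamp  mug  pen  lamp_plus_mug  gap
status                                      
pending      0    5    7              5    5
returned     9    0   14              9    0
So mean() = 2.5.

2.5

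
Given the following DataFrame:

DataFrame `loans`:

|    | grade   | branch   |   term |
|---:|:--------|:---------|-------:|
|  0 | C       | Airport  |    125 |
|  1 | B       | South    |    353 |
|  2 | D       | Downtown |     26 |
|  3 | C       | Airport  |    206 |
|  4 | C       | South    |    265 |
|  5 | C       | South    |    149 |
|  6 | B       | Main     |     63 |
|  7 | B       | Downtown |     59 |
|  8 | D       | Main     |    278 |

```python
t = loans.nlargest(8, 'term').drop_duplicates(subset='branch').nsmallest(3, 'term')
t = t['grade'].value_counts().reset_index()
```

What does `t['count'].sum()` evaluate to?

take 8 rows with largest term:
  grade    branch  term
1     B     South   353
8     D      Main   278
4     C     South   265
3     C   Airport   206
5     C     South   149
0     C   Airport   125
6     B      Main    63
7     B  Downtown    59
drop duplicate branch (keep=first):
  grade    branch  term
1     B     South   353
8     D      Main   278
3     C   Airport   206
7     B  Downtown    59
take 3 rows with smallest term:
  grade    branch  term
7     B  Downtown    59
3     C   Airport   206
8     D      Main   278
value_counts of grade:
grade
B    1
C    1
D    1
Name: count, dtype: int64
reset_index():
  grade  count
0     B      1
1     C      1
2     D      1
So sum() = 3.

3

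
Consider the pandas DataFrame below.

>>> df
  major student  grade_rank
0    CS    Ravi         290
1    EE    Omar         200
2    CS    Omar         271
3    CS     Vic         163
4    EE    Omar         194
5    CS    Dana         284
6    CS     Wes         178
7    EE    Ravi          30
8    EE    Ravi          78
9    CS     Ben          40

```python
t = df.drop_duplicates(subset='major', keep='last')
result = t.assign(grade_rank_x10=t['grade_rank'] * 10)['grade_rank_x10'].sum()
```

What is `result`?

drop duplicate major (keep=last):
  major student  grade_rank
8    EE    Ravi          78
9    CS     Ben          40
add column grade_rank_x10 = t['grade_rank'] * 10:
  major student  grade_rank  grade_rank_x10
8    EE    Ravi          78             780
9    CS     Ben          40             400
Then the sum of column 'grade_rank_x10': 1180

1180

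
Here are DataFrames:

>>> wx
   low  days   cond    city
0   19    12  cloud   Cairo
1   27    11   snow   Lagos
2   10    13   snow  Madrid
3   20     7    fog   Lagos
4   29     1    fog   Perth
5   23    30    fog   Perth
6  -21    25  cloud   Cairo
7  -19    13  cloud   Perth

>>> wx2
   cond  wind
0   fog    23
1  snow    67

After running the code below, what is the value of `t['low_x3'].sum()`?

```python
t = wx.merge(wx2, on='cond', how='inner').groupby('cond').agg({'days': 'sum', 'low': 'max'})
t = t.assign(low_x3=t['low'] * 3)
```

168

merge on 'cond' (how='inner') → 5 rows:
   low  days  cond    city  wind
0   27    11  snow   Lagos    67
1   10    13  snow  Madrid    67
2   20     7   fog   Lagos    23
3   29     1   fog   Perth    23
4   23    30   fog   Perth    23
group by cond: sum(days), max(low):
      days  low
cond           
fog     38   29
snow    24   27
add column low_x3 = t['low'] * 3:
      days  low  low_x3
cond                   
fog     38   29      87
snow    24   27      81
Finally, sum of column 'low_x3' = 168.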